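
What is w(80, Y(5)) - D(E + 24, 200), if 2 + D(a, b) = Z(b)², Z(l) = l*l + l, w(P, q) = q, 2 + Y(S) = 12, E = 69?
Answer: -1616039988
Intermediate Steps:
Y(S) = 10 (Y(S) = -2 + 12 = 10)
Z(l) = l + l² (Z(l) = l² + l = l + l²)
D(a, b) = -2 + b²*(1 + b)² (D(a, b) = -2 + (b*(1 + b))² = -2 + b²*(1 + b)²)
w(80, Y(5)) - D(E + 24, 200) = 10 - (-2 + 200²*(1 + 200)²) = 10 - (-2 + 40000*201²) = 10 - (-2 + 40000*40401) = 10 - (-2 + 1616040000) = 10 - 1*1616039998 = 10 - 1616039998 = -1616039988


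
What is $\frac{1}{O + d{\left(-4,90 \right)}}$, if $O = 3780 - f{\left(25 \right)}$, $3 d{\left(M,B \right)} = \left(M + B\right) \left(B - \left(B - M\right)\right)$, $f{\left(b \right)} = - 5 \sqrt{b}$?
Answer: $\frac{3}{11071} \approx 0.00027098$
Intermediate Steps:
$d{\left(M,B \right)} = \frac{M \left(B + M\right)}{3}$ ($d{\left(M,B \right)} = \frac{\left(M + B\right) \left(B - \left(B - M\right)\right)}{3} = \frac{\left(B + M\right) M}{3} = \frac{M \left(B + M\right)}{3}$)
$O = 3805$ ($O = 3780 - - 5 \sqrt{25} = 3780 - \left(-5\right) 5 = 3780 - -25 = 3780 + 25 = 3805$)
$\frac{1}{O + d{\left(-4,90 \right)}} = \frac{1}{3805 + \frac{1}{3} \left(-4\right) \left(90 - 4\right)} = \frac{1}{3805 + \frac{1}{3} \left(-4\right) 86} = \frac{1}{3805 - \frac{344}{3}} = \frac{1}{\frac{11071}{3}} = \frac{3}{11071}$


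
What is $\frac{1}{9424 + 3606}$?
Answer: $\frac{1}{13030} \approx 7.6746 \cdot 10^{-5}$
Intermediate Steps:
$\frac{1}{9424 + 3606} = \frac{1}{13030}$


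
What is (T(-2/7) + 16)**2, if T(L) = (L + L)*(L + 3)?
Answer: 501264/2401 ≈ 208.77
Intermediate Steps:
T(L) = 2*L*(3 + L) (T(L) = (2*L)*(3 + L) = 2*L*(3 + L))
(T(-2/7) + 16)**2 = (2*(-2/7)*(3 - 2/7) + 16)**2 = (2*(-2/7)*(19/7) + 16)**2 = (-76/49 + 16)**2 = (708/49)**2 = 501264/2401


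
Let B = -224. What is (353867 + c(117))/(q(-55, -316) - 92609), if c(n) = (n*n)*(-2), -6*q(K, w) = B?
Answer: -979467/277715 ≈ -3.5269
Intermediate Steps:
q(K, w) = 112/3 (q(K, w) = -⅙*(-224) = 112/3)
c(n) = -2*n² (c(n) = n²*(-2) = -2*n²)
(353867 + c(117))/(q(-55, -316) - 92609) = (353867 - 2*117²)/(112/3 - 92609) = (353867 - 2*13689)/(-277715/3) = (353867 - 27378)*(-3/277715) = 326489*(-3/277715) = -979467/277715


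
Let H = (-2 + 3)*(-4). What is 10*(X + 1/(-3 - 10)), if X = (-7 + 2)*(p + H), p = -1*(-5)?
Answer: -660/13 ≈ -50.769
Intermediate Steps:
p = 5
H = -4 (H = 1*(-4) = -4)
X = -5 (X = (-7 + 2)*(5 - 4) = -5*1 = -5)
10*(X + 1/(-3 - 10)) = 10*(-5 + 1/(-3 - 10)) = 10*(-5 + 1/(-13)) = 10*(-5 - 1/13) = 10*(-66/13) = -660/13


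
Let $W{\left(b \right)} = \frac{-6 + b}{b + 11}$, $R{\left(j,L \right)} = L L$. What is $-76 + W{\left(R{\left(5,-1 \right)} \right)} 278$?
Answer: $- \frac{1151}{6} \approx -191.83$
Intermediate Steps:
$R{\left(j,L \right)} = L^{2}$
$W{\left(b \right)} = \frac{-6 + b}{11 + b}$
$-76 + W{\left(R{\left(5,-1 \right)} \right)} 278 = -76 + \frac{-6 + \left(-1\right)^{2}}{11 + \left(-1\right)^{2}} \cdot 278 = -76 + \frac{-6 + 1}{11 + 1} \cdot 278 = -76 + \frac{1}{12} \left(-5\right) 278 = -76 - \frac{695}{6} = - \frac{1151}{6}$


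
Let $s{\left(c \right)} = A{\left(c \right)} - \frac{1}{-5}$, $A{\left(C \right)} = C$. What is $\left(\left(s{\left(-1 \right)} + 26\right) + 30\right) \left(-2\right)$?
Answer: $- \frac{552}{5} \approx -110.4$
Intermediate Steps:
$s{\left(c \right)} = \frac{1}{5} + c$ ($s{\left(c \right)} = c - \frac{1}{-5} = c - - \frac{1}{5} = c + \frac{1}{5} = \frac{1}{5} + c$)
$\left(\left(s{\left(-1 \right)} + 26\right) + 30\right) \left(-2\right) = \left(\left(\left(\frac{1}{5} - 1\right) + 26\right) + 30\right) \left(-2\right) = \left(\left(- \frac{4}{5} + 26\right) + 30\right) \left(-2\right) = \left(\frac{126}{5} + 30\right) \left(-2\right) = \frac{276}{5} \left(-2\right) = - \frac{552}{5}$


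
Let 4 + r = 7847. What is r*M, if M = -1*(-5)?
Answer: 39215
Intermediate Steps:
M = 5
r = 7843 (r = -4 + 7847 = 7843)
r*M = 7843*5 = 39215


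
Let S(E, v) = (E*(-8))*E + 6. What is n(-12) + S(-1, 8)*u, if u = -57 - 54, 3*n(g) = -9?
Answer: 219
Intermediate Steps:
n(g) = -3 (n(g) = (⅓)*(-9) = -3)
u = -111
S(E, v) = 6 - 8*E² (S(E, v) = (-8*E)*E + 6 = -8*E² + 6 = 6 - 8*E²)
n(-12) + S(-1, 8)*u = -3 + (6 - 8*(-1)²)*(-111) = -3 + (6 - 8*1)*(-111) = -3 + (6 - 8)*(-111) = -3 - 2*(-111) = -3 + 222 = 219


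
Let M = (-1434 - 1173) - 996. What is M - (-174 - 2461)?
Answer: -968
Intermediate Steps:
M = -3603 (M = -2607 - 996 = -3603)
M - (-174 - 2461) = -3603 - (-174 - 2461) = -3603 - 1*(-2635) = -3603 + 2635 = -968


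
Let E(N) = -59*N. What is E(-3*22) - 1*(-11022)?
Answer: 14916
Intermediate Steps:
E(-3*22) - 1*(-11022) = -(-177)*22 - 1*(-11022) = -59*(-66) + 11022 = 3894 + 11022 = 14916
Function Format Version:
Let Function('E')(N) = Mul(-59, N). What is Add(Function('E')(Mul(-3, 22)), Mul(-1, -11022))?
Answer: 14916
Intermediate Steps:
Add(Function('E')(Mul(-3, 22)), Mul(-1, -11022)) = Add(Mul(-59, Mul(-3, 22)), Mul(-1, -11022)) = Add(Mul(-59, -66), 11022) = Add(3894, 11022) = 14916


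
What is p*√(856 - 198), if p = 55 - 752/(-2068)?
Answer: 609*√658/11 ≈ 1420.2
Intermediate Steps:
p = 609/11 (p = 55 - 752*(-1/2068) = 55 + 4/11 = 609/11 ≈ 55.364)
p*√(856 - 198) = 609*√(856 - 198)/11 = 609*√658/11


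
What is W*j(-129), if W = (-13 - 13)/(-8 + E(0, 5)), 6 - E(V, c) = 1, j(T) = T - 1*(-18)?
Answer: -962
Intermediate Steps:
j(T) = 18 + T (j(T) = T + 18 = 18 + T)
E(V, c) = 5 (E(V, c) = 6 - 1*1 = 6 - 1 = 5)
W = 26/3 (W = (-13 - 13)/(-8 + 5) = -26/(-3) = -26*(-1/3) = 26/3 ≈ 8.6667)
W*j(-129) = 26*(18 - 129)/3 = (26/3)*(-111) = -962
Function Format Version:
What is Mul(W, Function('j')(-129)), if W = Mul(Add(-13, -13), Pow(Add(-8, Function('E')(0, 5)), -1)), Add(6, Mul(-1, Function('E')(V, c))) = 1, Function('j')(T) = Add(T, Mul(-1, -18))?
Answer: -962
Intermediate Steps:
Function('j')(T) = Add(18, T) (Function('j')(T) = Add(T, 18) = Add(18, T))
Function('E')(V, c) = 5 (Function('E')(V, c) = Add(6, Mul(-1, 1)) = Add(6, -1) = 5)
W = Rational(26, 3) (W = Mul(Add(-13, -13), Pow(Add(-8, 5), -1)) = Mul(-26, Pow(-3, -1)) = Mul(-26, Rational(-1, 3)) = Rational(26, 3) ≈ 8.6667)
Mul(W, Function('j')(-129)) = Mul(Rational(26, 3), Add(18, -129)) = Mul(Rational(26, 3), -111) = -962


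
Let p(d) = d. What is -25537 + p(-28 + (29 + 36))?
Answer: -25500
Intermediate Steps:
-25537 + p(-28 + (29 + 36)) = -25537 + (-28 + (29 + 36)) = -25537 + (-28 + 65) = -25537 + 37 = -25500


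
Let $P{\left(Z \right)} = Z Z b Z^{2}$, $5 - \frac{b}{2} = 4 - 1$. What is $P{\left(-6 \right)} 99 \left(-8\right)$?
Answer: $-4105728$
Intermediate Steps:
$b = 4$ ($b = 10 - 2 \left(4 - 1\right) = 10 - 6 = 4$)
$P{\left(Z \right)} = 4 Z^{4}$ ($P{\left(Z \right)} = Z Z 4 Z^{2} = Z^{2} \cdot 4 Z^{2} = 4 Z^{4}$)
$P{\left(-6 \right)} 99 \left(-8\right) = 4 \left(-6\right)^{4} \cdot 99 \left(-8\right) = 4 \cdot 1296 \cdot 99 \left(-8\right) = 5184 \cdot 99 \left(-8\right) = 513216 \left(-8\right) = -4105728$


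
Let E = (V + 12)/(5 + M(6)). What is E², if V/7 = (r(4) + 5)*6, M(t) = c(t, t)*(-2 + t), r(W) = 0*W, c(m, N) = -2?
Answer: 5476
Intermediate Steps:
r(W) = 0
M(t) = 4 - 2*t (M(t) = -2*(-2 + t) = 4 - 2*t)
V = 210 (V = 7*((0 + 5)*6) = 7*(5*6) = 7*30 = 210)
E = -74 (E = (210 + 12)/(5 + (4 - 2*6)) = 222/(5 + (4 - 12)) = 222/(5 - 8) = 222/(-3) = 222*(-⅓) = -74)
E² = (-74)² = 5476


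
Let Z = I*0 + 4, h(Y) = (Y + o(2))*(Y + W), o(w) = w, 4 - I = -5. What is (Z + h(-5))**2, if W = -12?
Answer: 3025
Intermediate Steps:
I = 9 (I = 4 - 1*(-5) = 4 + 5 = 9)
h(Y) = (-12 + Y)*(2 + Y) (h(Y) = (Y + 2)*(Y - 12) = (2 + Y)*(-12 + Y) = (-12 + Y)*(2 + Y))
Z = 4 (Z = 9*0 + 4 = 0 + 4 = 4)
(Z + h(-5))**2 = (4 + (-24 + (-5)**2 - 10*(-5)))**2 = (4 + (-24 + 25 + 50))**2 = (4 + 51)**2 = 55**2 = 3025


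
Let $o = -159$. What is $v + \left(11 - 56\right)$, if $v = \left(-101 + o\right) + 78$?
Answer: $-227$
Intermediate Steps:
$v = -182$ ($v = \left(-101 - 159\right) + 78 = -260 + 78 = -182$)
$v + \left(11 - 56\right) = -182 + \left(11 - 56\right) = -182 - 45 = -227$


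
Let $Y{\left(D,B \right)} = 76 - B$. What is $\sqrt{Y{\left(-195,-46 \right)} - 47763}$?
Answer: $i \sqrt{47641} \approx 218.27 i$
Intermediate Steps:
$\sqrt{Y{\left(-195,-46 \right)} - 47763} = \sqrt{\left(76 - -46\right) - 47763} = \sqrt{\left(76 + 46\right) - 47763} = \sqrt{122 - 47763} = \sqrt{-47641} = i \sqrt{47641}$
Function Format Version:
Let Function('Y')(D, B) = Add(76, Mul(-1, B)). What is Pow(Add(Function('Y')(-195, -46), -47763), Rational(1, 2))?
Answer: Mul(I, Pow(47641, Rational(1, 2))) ≈ Mul(218.27, I)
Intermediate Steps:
Pow(Add(Function('Y')(-195, -46), -47763), Rational(1, 2)) = Pow(Add(Add(76, Mul(-1, -46)), -47763), Rational(1, 2)) = Pow(Add(Add(76, 46), -47763), Rational(1, 2)) = Pow(Add(122, -47763), Rational(1, 2)) = Pow(-47641, Rational(1, 2)) = Mul(I, Pow(47641, Rational(1, 2)))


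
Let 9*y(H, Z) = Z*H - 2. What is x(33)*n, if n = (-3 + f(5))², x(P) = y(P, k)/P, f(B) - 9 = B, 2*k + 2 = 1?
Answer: -407/54 ≈ -7.5370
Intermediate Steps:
k = -½ (k = -1 + (½)*1 = -1 + ½ = -½ ≈ -0.50000)
y(H, Z) = -2/9 + H*Z/9 (y(H, Z) = (Z*H - 2)/9 = (H*Z - 2)/9 = (-2 + H*Z)/9 = -2/9 + H*Z/9)
f(B) = 9 + B
x(P) = (-2/9 - P/18)/P (x(P) = (-2/9 + (⅑)*P*(-½))/P = (-2/9 - P/18)/P)
n = 121 (n = (-3 + (9 + 5))² = (-3 + 14)² = 11² = 121)
x(33)*n = ((1/18)*(-4 - 1*33)/33)*121 = ((1/18)*(1/33)*(-4 - 33))*121 = ((1/18)*(1/33)*(-37))*121 = -37/594*121 = -407/54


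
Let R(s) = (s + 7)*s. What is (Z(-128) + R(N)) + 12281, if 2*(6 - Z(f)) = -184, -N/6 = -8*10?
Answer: 246139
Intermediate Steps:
N = 480 (N = -(-48)*10 = -6*(-80) = 480)
Z(f) = 98 (Z(f) = 6 - ½*(-184) = 6 + 92 = 98)
R(s) = s*(7 + s) (R(s) = (7 + s)*s = s*(7 + s))
(Z(-128) + R(N)) + 12281 = (98 + 480*(7 + 480)) + 12281 = (98 + 480*487) + 12281 = (98 + 233760) + 12281 = 233858 + 12281 = 246139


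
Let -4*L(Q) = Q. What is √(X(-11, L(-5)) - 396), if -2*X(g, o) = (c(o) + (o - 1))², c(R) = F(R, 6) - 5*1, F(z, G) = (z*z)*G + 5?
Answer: I*√113234/16 ≈ 21.031*I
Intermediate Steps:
F(z, G) = 5 + G*z² (F(z, G) = z²*G + 5 = G*z² + 5 = 5 + G*z²)
c(R) = 6*R² (c(R) = (5 + 6*R²) - 5*1 = (5 + 6*R²) - 5 = 6*R²)
L(Q) = -Q/4
X(g, o) = -(-1 + o + 6*o²)²/2 (X(g, o) = -(6*o² + (o - 1))²/2 = -(6*o² + (-1 + o))²/2 = -(-1 + o + 6*o²)²/2)
√(X(-11, L(-5)) - 396) = √(-(-1 - ¼*(-5) + 6*(-¼*(-5))²)²/2 - 396) = √(-(-1 + 5/4 + 6*(5/4)²)²/2 - 396) = √(-(-1 + 5/4 + 6*(25/16))²/2 - 396) = √(-(-1 + 5/4 + 75/8)²/2 - 396) = √(-(77/8)²/2 - 396) = √(-½*5929/64 - 396) = √(-5929/128 - 396) = √(-56617/128) = I*√113234/16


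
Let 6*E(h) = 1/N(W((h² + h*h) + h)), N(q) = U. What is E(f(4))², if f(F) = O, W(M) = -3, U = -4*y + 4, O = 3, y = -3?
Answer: 1/9216 ≈ 0.00010851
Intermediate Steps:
U = 16 (U = -4*(-3) + 4 = 12 + 4 = 16)
f(F) = 3
N(q) = 16
E(h) = 1/96 (E(h) = (⅙)/16 = (⅙)*(1/16) = 1/96)
E(f(4))² = (1/96)² = 1/9216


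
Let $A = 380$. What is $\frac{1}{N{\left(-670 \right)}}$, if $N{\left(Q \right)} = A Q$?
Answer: $- \frac{1}{254600} \approx -3.9277 \cdot 10^{-6}$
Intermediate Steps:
$N{\left(Q \right)} = 380 Q$
$\frac{1}{N{\left(-670 \right)}} = \frac{1}{380 \left(-670\right)} = \frac{1}{-254600} = - \frac{1}{254600}$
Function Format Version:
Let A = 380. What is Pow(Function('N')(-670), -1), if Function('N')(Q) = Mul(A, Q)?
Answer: Rational(-1, 254600) ≈ -3.9277e-6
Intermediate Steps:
Function('N')(Q) = Mul(380, Q)
Pow(Function('N')(-670), -1) = Pow(Mul(380, -670), -1) = Pow(-254600, -1) = Rational(-1, 254600)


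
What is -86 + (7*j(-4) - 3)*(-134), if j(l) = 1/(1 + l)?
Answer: 1886/3 ≈ 628.67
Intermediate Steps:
-86 + (7*j(-4) - 3)*(-134) = -86 + (7/(1 - 4) - 3)*(-134) = -86 + (7/(-3) - 3)*(-134) = -86 + (7*(-⅓) - 3)*(-134) = -86 + (-7/3 - 3)*(-134) = -86 - 16/3*(-134) = -86 + 2144/3 = 1886/3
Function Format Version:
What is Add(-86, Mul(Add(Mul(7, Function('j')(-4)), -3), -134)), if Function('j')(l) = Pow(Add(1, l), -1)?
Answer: Rational(1886, 3) ≈ 628.67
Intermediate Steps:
Add(-86, Mul(Add(Mul(7, Function('j')(-4)), -3), -134)) = Add(-86, Mul(Add(Mul(7, Pow(Add(1, -4), -1)), -3), -134)) = Add(-86, Mul(Add(Mul(7, Pow(-3, -1)), -3), -134)) = Add(-86, Mul(Add(Mul(7, Rational(-1, 3)), -3), -134)) = Add(-86, Mul(Add(Rational(-7, 3), -3), -134)) = Add(-86, Mul(Rational(-16, 3), -134)) = Add(-86, Rational(2144, 3)) = Rational(1886, 3)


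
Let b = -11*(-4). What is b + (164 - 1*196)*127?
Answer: -4020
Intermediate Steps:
b = 44
b + (164 - 1*196)*127 = 44 + (164 - 1*196)*127 = 44 + (164 - 196)*127 = 44 - 32*127 = 44 - 4064 = -4020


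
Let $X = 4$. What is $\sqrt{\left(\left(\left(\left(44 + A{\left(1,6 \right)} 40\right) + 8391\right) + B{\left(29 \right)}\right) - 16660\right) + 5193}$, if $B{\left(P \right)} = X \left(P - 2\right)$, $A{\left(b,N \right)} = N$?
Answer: $2 i \sqrt{671} \approx 51.807 i$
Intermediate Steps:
$B{\left(P \right)} = -8 + 4 P$ ($B{\left(P \right)} = 4 \left(P - 2\right) = 4 \left(-2 + P\right) = -8 + 4 P$)
$\sqrt{\left(\left(\left(\left(44 + A{\left(1,6 \right)} 40\right) + 8391\right) + B{\left(29 \right)}\right) - 16660\right) + 5193} = \sqrt{\left(\left(\left(\left(44 + 6 \cdot 40\right) + 8391\right) + \left(-8 + 4 \cdot 29\right)\right) - 16660\right) + 5193} = \sqrt{\left(\left(\left(\left(44 + 240\right) + 8391\right) + \left(-8 + 116\right)\right) - 16660\right) + 5193} = \sqrt{\left(\left(\left(284 + 8391\right) + 108\right) - 16660\right) + 5193} = \sqrt{\left(\left(8675 + 108\right) - 16660\right) + 5193} = \sqrt{\left(8783 - 16660\right) + 5193} = \sqrt{-7877 + 5193} = \sqrt{-2684} = 2 i \sqrt{671}$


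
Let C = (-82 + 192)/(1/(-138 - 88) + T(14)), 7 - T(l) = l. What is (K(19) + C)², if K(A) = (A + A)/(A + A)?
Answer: 541818729/2505889 ≈ 216.22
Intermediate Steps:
K(A) = 1 (K(A) = (2*A)/((2*A)) = (2*A)*(1/(2*A)) = 1)
T(l) = 7 - l
C = -24860/1583 (C = (-82 + 192)/(1/(-138 - 88) + (7 - 1*14)) = 110/(1/(-226) + (7 - 14)) = 110/(-1/226 - 7) = 110/(-1583/226) = 110*(-226/1583) = -24860/1583 ≈ -15.704)
(K(19) + C)² = (1 - 24860/1583)² = (-23277/1583)² = 541818729/2505889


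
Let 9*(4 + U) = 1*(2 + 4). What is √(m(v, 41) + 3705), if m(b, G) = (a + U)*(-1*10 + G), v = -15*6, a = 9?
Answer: √34926/3 ≈ 62.295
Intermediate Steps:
U = -10/3 (U = -4 + (1*(2 + 4))/9 = -4 + (1*6)/9 = -4 + (⅑)*6 = -4 + ⅔ = -10/3 ≈ -3.3333)
v = -90
m(b, G) = -170/3 + 17*G/3 (m(b, G) = (9 - 10/3)*(-1*10 + G) = 17*(-10 + G)/3 = -170/3 + 17*G/3)
√(m(v, 41) + 3705) = √((-170/3 + (17/3)*41) + 3705) = √((-170/3 + 697/3) + 3705) = √(527/3 + 3705) = √(11642/3) = √34926/3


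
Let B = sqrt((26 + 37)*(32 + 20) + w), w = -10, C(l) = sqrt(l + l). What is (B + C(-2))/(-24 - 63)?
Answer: -2*I/87 - sqrt(3266)/87 ≈ -0.65688 - 0.022988*I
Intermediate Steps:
C(l) = sqrt(2)*sqrt(l) (C(l) = sqrt(2*l) = sqrt(2)*sqrt(l))
B = sqrt(3266) (B = sqrt((26 + 37)*(32 + 20) - 10) = sqrt(63*52 - 10) = sqrt(3276 - 10) = sqrt(3266) ≈ 57.149)
(B + C(-2))/(-24 - 63) = (sqrt(3266) + sqrt(2)*sqrt(-2))/(-24 - 63) = (sqrt(3266) + sqrt(2)*(I*sqrt(2)))/(-87) = -(sqrt(3266) + 2*I)/87 = -2*I/87 - sqrt(3266)/87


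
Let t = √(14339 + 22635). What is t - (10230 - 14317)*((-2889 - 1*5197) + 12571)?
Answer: 18330195 + √36974 ≈ 1.8330e+7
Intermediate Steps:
t = √36974 ≈ 192.29
t - (10230 - 14317)*((-2889 - 1*5197) + 12571) = √36974 - (10230 - 14317)*((-2889 - 1*5197) + 12571) = √36974 - (-4087)*((-2889 - 5197) + 12571) = √36974 - (-4087)*(-8086 + 12571) = √36974 - (-4087)*4485 = √36974 - 1*(-18330195) = √36974 + 18330195 = 18330195 + √36974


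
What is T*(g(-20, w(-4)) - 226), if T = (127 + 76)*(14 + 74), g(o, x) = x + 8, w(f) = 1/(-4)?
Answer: -3898818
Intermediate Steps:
w(f) = -¼
g(o, x) = 8 + x
T = 17864 (T = 203*88 = 17864)
T*(g(-20, w(-4)) - 226) = 17864*((8 - ¼) - 226) = 17864*(31/4 - 226) = 17864*(-873/4) = -3898818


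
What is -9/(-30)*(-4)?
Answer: -6/5 ≈ -1.2000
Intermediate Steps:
-9/(-30)*(-4) = -9*(-1/30)*(-4) = (3/10)*(-4) = -6/5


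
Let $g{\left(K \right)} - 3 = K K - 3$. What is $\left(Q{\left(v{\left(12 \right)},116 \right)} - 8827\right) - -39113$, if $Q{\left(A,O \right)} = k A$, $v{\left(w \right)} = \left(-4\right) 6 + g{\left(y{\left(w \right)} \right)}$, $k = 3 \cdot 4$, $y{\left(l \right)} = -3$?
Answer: $30106$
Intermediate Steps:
$g{\left(K \right)} = K^{2}$ ($g{\left(K \right)} = 3 + \left(K K - 3\right) = 3 + \left(K^{2} - 3\right) = 3 + \left(-3 + K^{2}\right) = K^{2}$)
$k = 12$
$v{\left(w \right)} = -15$ ($v{\left(w \right)} = \left(-4\right) 6 + \left(-3\right)^{2} = -24 + 9 = -15$)
$Q{\left(A,O \right)} = 12 A$
$\left(Q{\left(v{\left(12 \right)},116 \right)} - 8827\right) - -39113 = \left(12 \left(-15\right) - 8827\right) - -39113 = \left(-180 - 8827\right) + 39113 = -9007 + 39113 = 30106$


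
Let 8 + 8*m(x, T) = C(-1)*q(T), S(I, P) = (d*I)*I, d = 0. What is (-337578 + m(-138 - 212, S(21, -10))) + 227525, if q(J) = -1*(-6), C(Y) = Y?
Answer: -440219/4 ≈ -1.1005e+5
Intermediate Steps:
q(J) = 6
S(I, P) = 0 (S(I, P) = (0*I)*I = 0*I = 0)
m(x, T) = -7/4 (m(x, T) = -1 + (-1*6)/8 = -1 + (⅛)*(-6) = -1 - ¾ = -7/4)
(-337578 + m(-138 - 212, S(21, -10))) + 227525 = (-337578 - 7/4) + 227525 = -1350319/4 + 227525 = -440219/4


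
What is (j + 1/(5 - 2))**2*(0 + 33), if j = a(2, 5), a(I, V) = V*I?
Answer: 10571/3 ≈ 3523.7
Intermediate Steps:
a(I, V) = I*V
j = 10 (j = 2*5 = 10)
(j + 1/(5 - 2))**2*(0 + 33) = (10 + 1/(5 - 2))**2*(0 + 33) = (10 + 1/3)**2*33 = (31/3)**2*33 = (961/9)*33 = 10571/3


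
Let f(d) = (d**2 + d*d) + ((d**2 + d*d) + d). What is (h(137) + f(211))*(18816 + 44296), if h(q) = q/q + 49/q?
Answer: 1541611642312/137 ≈ 1.1253e+10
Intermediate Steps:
h(q) = 1 + 49/q
f(d) = d + 4*d**2 (f(d) = (d**2 + d**2) + ((d**2 + d**2) + d) = 2*d**2 + (2*d**2 + d) = 2*d**2 + (d + 2*d**2) = d + 4*d**2)
(h(137) + f(211))*(18816 + 44296) = ((49 + 137)/137 + 211*(1 + 4*211))*(18816 + 44296) = ((1/137)*186 + 211*(1 + 844))*63112 = (186/137 + 211*845)*63112 = (186/137 + 178295)*63112 = (24426601/137)*63112 = 1541611642312/137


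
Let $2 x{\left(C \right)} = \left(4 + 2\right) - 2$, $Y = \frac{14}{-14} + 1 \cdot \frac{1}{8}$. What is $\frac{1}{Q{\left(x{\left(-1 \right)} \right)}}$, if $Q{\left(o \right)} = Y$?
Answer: $- \frac{8}{7} \approx -1.1429$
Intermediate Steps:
$Y = - \frac{7}{8}$ ($Y = 14 \left(- \frac{1}{14}\right) + 1 \cdot \frac{1}{8} = -1 + \frac{1}{8} = - \frac{7}{8} \approx -0.875$)
$x{\left(C \right)} = 2$ ($x{\left(C \right)} = \frac{\left(4 + 2\right) - 2}{2} = \frac{6 - 2}{2} = \frac{1}{2} \cdot 4 = 2$)
$Q{\left(o \right)} = - \frac{7}{8}$
$\frac{1}{Q{\left(x{\left(-1 \right)} \right)}} = \frac{1}{- \frac{7}{8}} = - \frac{8}{7}$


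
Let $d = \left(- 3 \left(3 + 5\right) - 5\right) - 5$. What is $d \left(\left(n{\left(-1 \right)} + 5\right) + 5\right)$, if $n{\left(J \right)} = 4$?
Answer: $-476$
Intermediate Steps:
$d = -34$ ($d = \left(\left(-3\right) 8 - 5\right) - 5 = \left(-24 - 5\right) - 5 = -29 - 5 = -34$)
$d \left(\left(n{\left(-1 \right)} + 5\right) + 5\right) = - 34 \left(\left(4 + 5\right) + 5\right) = - 34 \left(9 + 5\right) = \left(-34\right) 14 = -476$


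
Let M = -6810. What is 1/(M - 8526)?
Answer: -1/15336 ≈ -6.5206e-5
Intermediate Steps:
1/(M - 8526) = 1/(-6810 - 8526) = 1/(-15336) = -1/15336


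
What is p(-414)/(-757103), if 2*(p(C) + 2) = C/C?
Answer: 3/1514206 ≈ 1.9812e-6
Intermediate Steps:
p(C) = -3/2 (p(C) = -2 + (C/C)/2 = -2 + (½)*1 = -2 + ½ = -3/2)
p(-414)/(-757103) = -3/2/(-757103) = -3/2*(-1/757103) = 3/1514206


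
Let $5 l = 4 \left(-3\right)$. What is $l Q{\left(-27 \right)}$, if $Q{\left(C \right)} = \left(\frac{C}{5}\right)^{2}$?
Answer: $- \frac{8748}{125} \approx -69.984$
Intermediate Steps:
$Q{\left(C \right)} = \frac{C^{2}}{25}$ ($Q{\left(C \right)} = \left(C \frac{1}{5}\right)^{2} = \left(\frac{C}{5}\right)^{2} = \frac{C^{2}}{25}$)
$l = - \frac{12}{5}$ ($l = \frac{4 \left(-3\right)}{5} = \frac{1}{5} \left(-12\right) = - \frac{12}{5} \approx -2.4$)
$l Q{\left(-27 \right)} = - \frac{12 \frac{\left(-27\right)^{2}}{25}}{5} = - \frac{12 \cdot \frac{1}{25} \cdot 729}{5} = \left(- \frac{12}{5}\right) \frac{729}{25} = - \frac{8748}{125}$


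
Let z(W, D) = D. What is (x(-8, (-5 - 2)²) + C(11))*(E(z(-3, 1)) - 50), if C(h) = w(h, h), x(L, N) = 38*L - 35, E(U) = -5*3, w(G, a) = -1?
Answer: 22100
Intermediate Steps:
E(U) = -15
x(L, N) = -35 + 38*L
C(h) = -1
(x(-8, (-5 - 2)²) + C(11))*(E(z(-3, 1)) - 50) = ((-35 + 38*(-8)) - 1)*(-15 - 50) = ((-35 - 304) - 1)*(-65) = (-339 - 1)*(-65) = -340*(-65) = 22100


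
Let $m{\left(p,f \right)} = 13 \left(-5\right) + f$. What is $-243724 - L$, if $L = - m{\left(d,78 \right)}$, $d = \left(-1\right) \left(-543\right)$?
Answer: $-243711$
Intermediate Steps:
$d = 543$
$m{\left(p,f \right)} = -65 + f$
$L = -13$ ($L = - (-65 + 78) = \left(-1\right) 13 = -13$)
$-243724 - L = -243724 - -13 = -243724 + 13 = -243711$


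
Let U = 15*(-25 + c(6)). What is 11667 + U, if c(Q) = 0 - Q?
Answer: 11202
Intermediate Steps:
c(Q) = -Q
U = -465 (U = 15*(-25 - 1*6) = 15*(-25 - 6) = 15*(-31) = -465)
11667 + U = 11667 - 465 = 11202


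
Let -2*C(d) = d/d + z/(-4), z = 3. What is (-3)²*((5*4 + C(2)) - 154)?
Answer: -9657/8 ≈ -1207.1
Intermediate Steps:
C(d) = -⅛ (C(d) = -(d/d + 3/(-4))/2 = -(1 + 3*(-¼))/2 = -(1 - ¾)/2 = -½*¼ = -⅛)
(-3)²*((5*4 + C(2)) - 154) = (-3)²*((5*4 - ⅛) - 154) = 9*((20 - ⅛) - 154) = 9*(159/8 - 154) = 9*(-1073/8) = -9657/8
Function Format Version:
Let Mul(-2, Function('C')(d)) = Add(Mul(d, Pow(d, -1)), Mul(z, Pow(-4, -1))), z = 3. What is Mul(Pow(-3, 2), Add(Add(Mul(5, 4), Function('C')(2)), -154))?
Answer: Rational(-9657, 8) ≈ -1207.1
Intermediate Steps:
Function('C')(d) = Rational(-1, 8) (Function('C')(d) = Mul(Rational(-1, 2), Add(Mul(d, Pow(d, -1)), Mul(3, Pow(-4, -1)))) = Mul(Rational(-1, 2), Add(1, Mul(3, Rational(-1, 4)))) = Mul(Rational(-1, 2), Add(1, Rational(-3, 4))) = Mul(Rational(-1, 2), Rational(1, 4)) = Rational(-1, 8))
Mul(Pow(-3, 2), Add(Add(Mul(5, 4), Function('C')(2)), -154)) = Mul(Pow(-3, 2), Add(Add(Mul(5, 4), Rational(-1, 8)), -154)) = Mul(9, Add(Add(20, Rational(-1, 8)), -154)) = Mul(9, Add(Rational(159, 8), -154)) = Mul(9, Rational(-1073, 8)) = Rational(-9657, 8)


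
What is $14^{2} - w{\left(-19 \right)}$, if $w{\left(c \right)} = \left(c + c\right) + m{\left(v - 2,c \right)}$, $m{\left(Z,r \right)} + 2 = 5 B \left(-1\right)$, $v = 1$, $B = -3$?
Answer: $221$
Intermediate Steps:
$m{\left(Z,r \right)} = 13$ ($m{\left(Z,r \right)} = -2 + 5 \left(-3\right) \left(-1\right) = -2 - -15 = -2 + 15 = 13$)
$w{\left(c \right)} = 13 + 2 c$ ($w{\left(c \right)} = \left(c + c\right) + 13 = 2 c + 13 = 13 + 2 c$)
$14^{2} - w{\left(-19 \right)} = 14^{2} - \left(13 + 2 \left(-19\right)\right) = 196 - \left(13 - 38\right) = 196 - -25 = 196 + 25 = 221$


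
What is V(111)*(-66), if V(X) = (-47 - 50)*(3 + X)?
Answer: 729828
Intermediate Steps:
V(X) = -291 - 97*X (V(X) = -97*(3 + X) = -291 - 97*X)
V(111)*(-66) = (-291 - 97*111)*(-66) = (-291 - 10767)*(-66) = -11058*(-66) = 729828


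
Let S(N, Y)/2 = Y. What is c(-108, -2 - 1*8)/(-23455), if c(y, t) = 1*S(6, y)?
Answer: 216/23455 ≈ 0.0092091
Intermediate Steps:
S(N, Y) = 2*Y
c(y, t) = 2*y (c(y, t) = 1*(2*y) = 2*y)
c(-108, -2 - 1*8)/(-23455) = (2*(-108))/(-23455) = -216*(-1/23455) = 216/23455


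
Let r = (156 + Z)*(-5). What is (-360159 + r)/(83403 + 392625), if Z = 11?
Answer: -180497/238014 ≈ -0.75835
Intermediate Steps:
r = -835 (r = (156 + 11)*(-5) = 167*(-5) = -835)
(-360159 + r)/(83403 + 392625) = (-360159 - 835)/(83403 + 392625) = -360994/476028 = -360994*1/476028 = -180497/238014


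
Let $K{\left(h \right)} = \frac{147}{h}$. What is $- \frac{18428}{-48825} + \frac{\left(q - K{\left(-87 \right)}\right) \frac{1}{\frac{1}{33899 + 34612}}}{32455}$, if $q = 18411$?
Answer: $\frac{357233355161012}{9190769175} \approx 38869.0$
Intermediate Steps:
$- \frac{18428}{-48825} + \frac{\left(q - K{\left(-87 \right)}\right) \frac{1}{\frac{1}{33899 + 34612}}}{32455} = - \frac{18428}{-48825} + \frac{\left(18411 - \frac{147}{-87}\right) \frac{1}{\frac{1}{33899 + 34612}}}{32455} = \left(-18428\right) \left(- \frac{1}{48825}\right) + \frac{18411 - 147 \left(- \frac{1}{87}\right)}{\frac{1}{68511}} \cdot \frac{1}{32455} = \frac{18428}{48825} + \left(18411 - - \frac{49}{29}\right) \frac{1}{\frac{1}{68511}} \cdot \frac{1}{32455} = \frac{18428}{48825} + \left(18411 + \frac{49}{29}\right) 68511 \cdot \frac{1}{32455} = \frac{18428}{48825} + \frac{533968}{29} \cdot 68511 \cdot \frac{1}{32455} = \frac{18428}{48825} + \frac{36582681648}{29} \cdot \frac{1}{32455} = \frac{18428}{48825} + \frac{36582681648}{941195} = \frac{357233355161012}{9190769175}$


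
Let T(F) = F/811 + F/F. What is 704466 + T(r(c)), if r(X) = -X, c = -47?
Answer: 571322784/811 ≈ 7.0447e+5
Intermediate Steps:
T(F) = 1 + F/811 (T(F) = F*(1/811) + 1 = F/811 + 1 = 1 + F/811)
704466 + T(r(c)) = 704466 + (1 + (-1*(-47))/811) = 704466 + (1 + (1/811)*47) = 704466 + (1 + 47/811) = 704466 + 858/811 = 571322784/811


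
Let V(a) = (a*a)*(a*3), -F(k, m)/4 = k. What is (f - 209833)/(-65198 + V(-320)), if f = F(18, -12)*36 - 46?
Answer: 212471/98369198 ≈ 0.0021599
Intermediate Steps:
F(k, m) = -4*k
f = -2638 (f = -4*18*36 - 46 = -72*36 - 46 = -2592 - 46 = -2638)
V(a) = 3*a³ (V(a) = a²*(3*a) = 3*a³)
(f - 209833)/(-65198 + V(-320)) = (-2638 - 209833)/(-65198 + 3*(-320)³) = -212471/(-65198 + 3*(-32768000)) = -212471/(-65198 - 98304000) = -212471/(-98369198) = -212471*(-1/98369198) = 212471/98369198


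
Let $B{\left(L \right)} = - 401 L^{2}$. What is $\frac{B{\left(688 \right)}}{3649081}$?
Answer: $- \frac{189810944}{3649081} \approx -52.016$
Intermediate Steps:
$\frac{B{\left(688 \right)}}{3649081} = \frac{\left(-401\right) 688^{2}}{3649081} = \left(-401\right) 473344 \cdot \frac{1}{3649081} = \left(-189810944\right) \frac{1}{3649081} = - \frac{189810944}{3649081}$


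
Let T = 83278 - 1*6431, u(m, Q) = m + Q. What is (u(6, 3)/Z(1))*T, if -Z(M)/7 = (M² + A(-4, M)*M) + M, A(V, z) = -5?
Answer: 230541/7 ≈ 32934.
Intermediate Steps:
u(m, Q) = Q + m
Z(M) = -7*M² + 28*M (Z(M) = -7*((M² - 5*M) + M) = -7*(M² - 4*M) = -7*M² + 28*M)
T = 76847 (T = 83278 - 6431 = 76847)
(u(6, 3)/Z(1))*T = ((3 + 6)/((7*1*(4 - 1*1))))*76847 = (9/((7*1*(4 - 1))))*76847 = (9/((7*1*3)))*76847 = (9/21)*76847 = (9*(1/21))*76847 = (3/7)*76847 = 230541/7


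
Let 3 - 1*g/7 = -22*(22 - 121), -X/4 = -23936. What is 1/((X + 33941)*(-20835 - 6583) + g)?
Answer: -1/3555718555 ≈ -2.8124e-10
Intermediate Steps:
X = 95744 (X = -4*(-23936) = 95744)
g = -15225 (g = 21 - (-154)*(22 - 121) = 21 - (-154)*(-99) = 21 - 7*2178 = 21 - 15246 = -15225)
1/((X + 33941)*(-20835 - 6583) + g) = 1/((95744 + 33941)*(-20835 - 6583) - 15225) = 1/(129685*(-27418) - 15225) = 1/(-3555703330 - 15225) = 1/(-3555718555) = -1/3555718555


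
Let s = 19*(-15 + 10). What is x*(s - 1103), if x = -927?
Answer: 1110546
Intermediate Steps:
s = -95 (s = 19*(-5) = -95)
x*(s - 1103) = -927*(-95 - 1103) = -927*(-1198) = 1110546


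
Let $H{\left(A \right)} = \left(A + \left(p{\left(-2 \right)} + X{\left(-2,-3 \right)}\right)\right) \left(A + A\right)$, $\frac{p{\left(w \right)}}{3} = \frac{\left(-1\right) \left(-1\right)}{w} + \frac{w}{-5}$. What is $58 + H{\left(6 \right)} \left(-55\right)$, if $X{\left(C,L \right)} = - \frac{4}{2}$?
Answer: $-2384$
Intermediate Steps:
$X{\left(C,L \right)} = -2$ ($X{\left(C,L \right)} = \left(-4\right) \frac{1}{2} = -2$)
$p{\left(w \right)} = \frac{3}{w} - \frac{3 w}{5}$ ($p{\left(w \right)} = 3 \left(\frac{\left(-1\right) \left(-1\right)}{w} + \frac{w}{-5}\right) = 3 \left(1 \frac{1}{w} + w \left(- \frac{1}{5}\right)\right) = 3 \left(\frac{1}{w} - \frac{w}{5}\right) = \frac{3}{w} - \frac{3 w}{5}$)
$H{\left(A \right)} = 2 A \left(- \frac{23}{10} + A\right)$ ($H{\left(A \right)} = \left(A - \left(\frac{4}{5} + \frac{3}{2}\right)\right) \left(A + A\right) = \left(A + \left(\left(3 \left(- \frac{1}{2}\right) + \frac{6}{5}\right) - 2\right)\right) 2 A = \left(A + \left(\left(- \frac{3}{2} + \frac{6}{5}\right) - 2\right)\right) 2 A = \left(A - \frac{23}{10}\right) 2 A = \left(- \frac{23}{10} + A\right) 2 A = 2 A \left(- \frac{23}{10} + A\right)$)
$58 + H{\left(6 \right)} \left(-55\right) = 58 + \frac{1}{5} \cdot 6 \left(-23 + 10 \cdot 6\right) \left(-55\right) = 58 + \frac{1}{5} \cdot 6 \left(-23 + 60\right) \left(-55\right) = 58 + \frac{1}{5} \cdot 6 \cdot 37 \left(-55\right) = 58 + \frac{222}{5} \left(-55\right) = 58 - 2442 = -2384$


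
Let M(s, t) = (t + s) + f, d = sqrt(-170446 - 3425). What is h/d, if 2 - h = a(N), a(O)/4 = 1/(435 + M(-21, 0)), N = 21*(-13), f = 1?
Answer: -826*I*sqrt(19319)/24052155 ≈ -0.0047733*I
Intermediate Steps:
d = 3*I*sqrt(19319) (d = sqrt(-173871) = 3*I*sqrt(19319) ≈ 416.98*I)
M(s, t) = 1 + s + t (M(s, t) = (t + s) + 1 = (s + t) + 1 = 1 + s + t)
N = -273
a(O) = 4/415 (a(O) = 4/(435 + (1 - 21 + 0)) = 4/(435 - 20) = 4/415)
h = 826/415 (h = 2 - 1*4/415 = 2 - 4/415 = 826/415 ≈ 1.9904)
h/d = 826/(415*((3*I*sqrt(19319)))) = 826*(-I*sqrt(19319)/57957)/415 = -826*I*sqrt(19319)/24052155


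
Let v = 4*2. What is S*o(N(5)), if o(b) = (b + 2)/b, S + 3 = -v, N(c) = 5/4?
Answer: -143/5 ≈ -28.600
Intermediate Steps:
v = 8
N(c) = 5/4 (N(c) = 5*(1/4) = 5/4)
S = -11 (S = -3 - 1*8 = -3 - 8 = -11)
o(b) = (2 + b)/b
S*o(N(5)) = -11*(2 + 5/4)/5/4 = -44*13/(5*4) = -11*13/5 = -143/5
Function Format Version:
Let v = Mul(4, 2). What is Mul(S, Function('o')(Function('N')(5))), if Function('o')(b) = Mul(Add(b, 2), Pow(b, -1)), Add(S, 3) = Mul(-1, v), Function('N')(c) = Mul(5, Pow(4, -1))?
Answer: Rational(-143, 5) ≈ -28.600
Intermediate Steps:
v = 8
Function('N')(c) = Rational(5, 4) (Function('N')(c) = Mul(5, Rational(1, 4)) = Rational(5, 4))
S = -11 (S = Add(-3, Mul(-1, 8)) = Add(-3, -8) = -11)
Function('o')(b) = Mul(Pow(b, -1), Add(2, b)) (Function('o')(b) = Mul(Add(2, b), Pow(b, -1)) = Mul(Pow(b, -1), Add(2, b)))
Mul(S, Function('o')(Function('N')(5))) = Mul(-11, Mul(Pow(Rational(5, 4), -1), Add(2, Rational(5, 4)))) = Mul(-11, Mul(Rational(4, 5), Rational(13, 4))) = Mul(-11, Rational(13, 5)) = Rational(-143, 5)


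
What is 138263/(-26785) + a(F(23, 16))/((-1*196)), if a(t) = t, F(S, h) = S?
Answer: -27715603/5249860 ≈ -5.2793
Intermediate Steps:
138263/(-26785) + a(F(23, 16))/((-1*196)) = 138263/(-26785) + 23/((-1*196)) = 138263*(-1/26785) + 23/(-196) = -138263/26785 + 23*(-1/196) = -138263/26785 - 23/196 = -27715603/5249860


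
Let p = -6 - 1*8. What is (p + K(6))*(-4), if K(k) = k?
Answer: 32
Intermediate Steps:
p = -14 (p = -6 - 8 = -14)
(p + K(6))*(-4) = (-14 + 6)*(-4) = -8*(-4) = 32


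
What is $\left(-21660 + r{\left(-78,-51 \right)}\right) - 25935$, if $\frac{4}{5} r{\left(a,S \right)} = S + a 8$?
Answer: $- \frac{193755}{4} \approx -48439.0$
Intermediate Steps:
$r{\left(a,S \right)} = 10 a + \frac{5 S}{4}$ ($r{\left(a,S \right)} = \frac{5 \left(S + a 8\right)}{4} = \frac{5 \left(S + 8 a\right)}{4} = 10 a + \frac{5 S}{4}$)
$\left(-21660 + r{\left(-78,-51 \right)}\right) - 25935 = \left(-21660 + \left(10 \left(-78\right) + \frac{5}{4} \left(-51\right)\right)\right) - 25935 = \left(-21660 - \frac{3375}{4}\right) - 25935 = - \frac{90015}{4} - 25935 = - \frac{193755}{4}$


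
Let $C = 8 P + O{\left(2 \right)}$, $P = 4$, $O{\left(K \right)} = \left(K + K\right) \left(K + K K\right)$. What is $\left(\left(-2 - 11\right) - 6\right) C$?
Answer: $-1064$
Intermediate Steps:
$O{\left(K \right)} = 2 K \left(K + K^{2}\right)$
$C = 56$ ($C = 8 \cdot 4 + 2 \cdot 2^{2} \left(1 + 2\right) = 32 + 2 \cdot 4 \cdot 3 = 32 + 24 = 56$)
$\left(\left(-2 - 11\right) - 6\right) C = \left(\left(-2 - 11\right) - 6\right) 56 = \left(-13 - 6\right) 56 = \left(-19\right) 56 = -1064$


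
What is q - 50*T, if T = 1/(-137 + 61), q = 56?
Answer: 2153/38 ≈ 56.658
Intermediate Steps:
T = -1/76 (T = 1/(-76) = -1/76 ≈ -0.013158)
q - 50*T = 56 - 50*(-1/76) = 56 + 25/38 = 2153/38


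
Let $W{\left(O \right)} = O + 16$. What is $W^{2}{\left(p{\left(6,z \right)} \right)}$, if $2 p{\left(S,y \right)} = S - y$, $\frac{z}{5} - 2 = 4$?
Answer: $16$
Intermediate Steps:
$z = 30$ ($z = 10 + 5 \cdot 4 = 10 + 20 = 30$)
$p{\left(S,y \right)} = \frac{S}{2} - \frac{y}{2}$ ($p{\left(S,y \right)} = \frac{S - y}{2} = \frac{S}{2} - \frac{y}{2}$)
$W{\left(O \right)} = 16 + O$
$W^{2}{\left(p{\left(6,z \right)} \right)} = \left(16 + \left(\frac{1}{2} \cdot 6 - 15\right)\right)^{2} = \left(16 + \left(3 - 15\right)\right)^{2} = \left(16 - 12\right)^{2} = 4^{2} = 16$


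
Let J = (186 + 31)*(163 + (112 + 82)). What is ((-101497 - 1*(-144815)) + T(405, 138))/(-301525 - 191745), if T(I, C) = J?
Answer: -120787/493270 ≈ -0.24487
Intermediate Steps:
J = 77469 (J = 217*(163 + 194) = 217*357 = 77469)
T(I, C) = 77469
((-101497 - 1*(-144815)) + T(405, 138))/(-301525 - 191745) = ((-101497 - 1*(-144815)) + 77469)/(-301525 - 191745) = ((-101497 + 144815) + 77469)/(-493270) = (43318 + 77469)*(-1/493270) = 120787*(-1/493270) = -120787/493270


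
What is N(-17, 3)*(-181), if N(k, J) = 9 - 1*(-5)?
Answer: -2534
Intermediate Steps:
N(k, J) = 14 (N(k, J) = 9 + 5 = 14)
N(-17, 3)*(-181) = 14*(-181) = -2534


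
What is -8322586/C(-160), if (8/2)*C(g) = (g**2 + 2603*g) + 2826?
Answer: 16645172/194027 ≈ 85.788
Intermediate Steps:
C(g) = 1413/2 + g**2/4 + 2603*g/4 (C(g) = ((g**2 + 2603*g) + 2826)/4 = (2826 + g**2 + 2603*g)/4 = 1413/2 + g**2/4 + 2603*g/4)
-8322586/C(-160) = -8322586/(1413/2 + (1/4)*(-160)**2 + (2603/4)*(-160)) = -8322586/(1413/2 + (1/4)*25600 - 104120) = -8322586/(1413/2 + 6400 - 104120) = -8322586/(-194027/2) = -8322586*(-2/194027) = 16645172/194027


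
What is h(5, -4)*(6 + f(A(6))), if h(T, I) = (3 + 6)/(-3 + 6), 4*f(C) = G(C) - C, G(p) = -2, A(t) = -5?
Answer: 81/4 ≈ 20.250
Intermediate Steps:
f(C) = -½ - C/4 (f(C) = (-2 - C)/4 = -½ - C/4)
h(T, I) = 3 (h(T, I) = 9/3 = 9*(⅓) = 3)
h(5, -4)*(6 + f(A(6))) = 3*(6 + (-½ - ¼*(-5))) = 3*(6 + (-½ + 5/4)) = 3*(6 + ¾) = 3*(27/4) = 81/4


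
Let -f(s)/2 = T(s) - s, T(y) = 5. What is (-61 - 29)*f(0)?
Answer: 900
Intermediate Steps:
f(s) = -10 + 2*s (f(s) = -2*(5 - s) = -10 + 2*s)
(-61 - 29)*f(0) = (-61 - 29)*(-10 + 2*0) = -90*(-10 + 0) = -90*(-10) = 900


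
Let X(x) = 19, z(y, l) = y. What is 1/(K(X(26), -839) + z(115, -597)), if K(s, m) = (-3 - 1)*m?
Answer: 1/3471 ≈ 0.00028810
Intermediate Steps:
K(s, m) = -4*m
1/(K(X(26), -839) + z(115, -597)) = 1/(-4*(-839) + 115) = 1/(3356 + 115) = 1/3471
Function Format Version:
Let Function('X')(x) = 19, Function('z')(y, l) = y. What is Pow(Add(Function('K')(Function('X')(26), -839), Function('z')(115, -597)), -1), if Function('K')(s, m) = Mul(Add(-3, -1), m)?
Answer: Rational(1, 3471) ≈ 0.00028810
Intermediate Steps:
Function('K')(s, m) = Mul(-4, m)
Pow(Add(Function('K')(Function('X')(26), -839), Function('z')(115, -597)), -1) = Pow(Add(Mul(-4, -839), 115), -1) = Pow(Add(3356, 115), -1) = Pow(3471, -1) = Rational(1, 3471)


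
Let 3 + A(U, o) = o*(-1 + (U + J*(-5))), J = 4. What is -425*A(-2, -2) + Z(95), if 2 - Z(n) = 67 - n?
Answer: -18245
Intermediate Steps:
A(U, o) = -3 + o*(-21 + U) (A(U, o) = -3 + o*(-1 + (U + 4*(-5))) = -3 + o*(-1 + (U - 20)) = -3 + o*(-1 + (-20 + U)) = -3 + o*(-21 + U))
Z(n) = -65 + n (Z(n) = 2 - (67 - n) = 2 + (-67 + n) = -65 + n)
-425*A(-2, -2) + Z(95) = -425*(-3 - 21*(-2) - 2*(-2)) + (-65 + 95) = -425*(-3 + 42 + 4) + 30 = -425*43 + 30 = -18275 + 30 = -18245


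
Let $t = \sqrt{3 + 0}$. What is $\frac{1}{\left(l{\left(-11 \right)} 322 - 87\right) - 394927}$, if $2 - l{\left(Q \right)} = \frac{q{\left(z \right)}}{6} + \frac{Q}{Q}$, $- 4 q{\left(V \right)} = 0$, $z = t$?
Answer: $- \frac{1}{394692} \approx -2.5336 \cdot 10^{-6}$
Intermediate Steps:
$t = \sqrt{3} \approx 1.732$
$z = \sqrt{3} \approx 1.732$
$q{\left(V \right)} = 0$ ($q{\left(V \right)} = \left(- \frac{1}{4}\right) 0 = 0$)
$l{\left(Q \right)} = 1$ ($l{\left(Q \right)} = 2 - \left(\frac{0}{6} + \frac{Q}{Q}\right) = 2 - \left(0 \cdot \frac{1}{6} + 1\right) = 2 - \left(0 + 1\right) = 2 - 1 = 1$)
$\frac{1}{\left(l{\left(-11 \right)} 322 - 87\right) - 394927} = \frac{1}{\left(1 \cdot 322 - 87\right) - 394927} = \frac{1}{\left(322 - 87\right) - 394927} = \frac{1}{235 - 394927} = \frac{1}{-394692} = - \frac{1}{394692}$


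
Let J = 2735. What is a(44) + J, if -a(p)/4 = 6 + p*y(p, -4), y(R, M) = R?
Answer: -5033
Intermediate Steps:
a(p) = -24 - 4*p² (a(p) = -4*(6 + p*p) = -4*(6 + p²) = -24 - 4*p²)
a(44) + J = (-24 - 4*44²) + 2735 = (-24 - 4*1936) + 2735 = (-24 - 7744) + 2735 = -7768 + 2735 = -5033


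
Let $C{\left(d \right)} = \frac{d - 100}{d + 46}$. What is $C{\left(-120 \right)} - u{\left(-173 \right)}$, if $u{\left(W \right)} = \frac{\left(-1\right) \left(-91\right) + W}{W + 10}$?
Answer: $\frac{14896}{6031} \approx 2.4699$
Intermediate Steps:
$C{\left(d \right)} = \frac{-100 + d}{46 + d}$
$u{\left(W \right)} = \frac{91 + W}{10 + W}$
$C{\left(-120 \right)} - u{\left(-173 \right)} = \frac{-100 - 120}{46 - 120} - \frac{91 - 173}{10 - 173} = \frac{1}{-74} \left(-220\right) - \frac{1}{-163} \left(-82\right) = \left(- \frac{1}{74}\right) \left(-220\right) - \left(- \frac{1}{163}\right) \left(-82\right) = \frac{110}{37} - \frac{82}{163} = \frac{14896}{6031}$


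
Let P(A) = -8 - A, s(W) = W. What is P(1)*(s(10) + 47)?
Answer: -513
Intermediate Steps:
P(1)*(s(10) + 47) = (-8 - 1*1)*(10 + 47) = (-8 - 1)*57 = -9*57 = -513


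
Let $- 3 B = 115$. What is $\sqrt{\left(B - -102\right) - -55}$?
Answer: $\frac{2 \sqrt{267}}{3} \approx 10.893$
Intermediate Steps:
$B = - \frac{115}{3}$ ($B = \left(- \frac{1}{3}\right) 115 = - \frac{115}{3} \approx -38.333$)
$\sqrt{\left(B - -102\right) - -55} = \sqrt{\left(- \frac{115}{3} - -102\right) - -55} = \sqrt{\left(- \frac{115}{3} + 102\right) + 55} = \sqrt{\frac{191}{3} + 55} = \sqrt{\frac{356}{3}} = \frac{2 \sqrt{267}}{3}$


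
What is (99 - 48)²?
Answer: 2601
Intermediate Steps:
(99 - 48)² = 51² = 2601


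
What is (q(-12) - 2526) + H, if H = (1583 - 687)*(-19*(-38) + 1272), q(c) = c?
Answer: 1784086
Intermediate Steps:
H = 1786624 (H = 896*(722 + 1272) = 896*1994 = 1786624)
(q(-12) - 2526) + H = (-12 - 2526) + 1786624 = -2538 + 1786624 = 1784086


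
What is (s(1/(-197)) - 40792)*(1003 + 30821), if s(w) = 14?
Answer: -1297719072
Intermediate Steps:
(s(1/(-197)) - 40792)*(1003 + 30821) = (14 - 40792)*(1003 + 30821) = -40778*31824 = -1297719072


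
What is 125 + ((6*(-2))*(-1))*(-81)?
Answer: -847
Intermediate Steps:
125 + ((6*(-2))*(-1))*(-81) = 125 - 12*(-1)*(-81) = 125 + 12*(-81) = 125 - 972 = -847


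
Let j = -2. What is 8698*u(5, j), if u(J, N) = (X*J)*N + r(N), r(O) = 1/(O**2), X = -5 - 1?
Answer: 1048109/2 ≈ 5.2405e+5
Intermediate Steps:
X = -6
r(O) = O**(-2)
u(J, N) = N**(-2) - 6*J*N (u(J, N) = (-6*J)*N + N**(-2) = -6*J*N + N**(-2) = N**(-2) - 6*J*N)
8698*u(5, j) = 8698*((-2)**(-2) - 6*5*(-2)) = 8698*(1/4 + 60) = 8698*(241/4) = 1048109/2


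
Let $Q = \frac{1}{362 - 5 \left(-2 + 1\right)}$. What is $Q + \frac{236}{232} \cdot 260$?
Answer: $\frac{2814919}{10643} \approx 264.49$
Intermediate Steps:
$Q = \frac{1}{367}$ ($Q = \frac{1}{362 - -5} = \frac{1}{362 + 5} = \frac{1}{367} \approx 0.0027248$)
$Q + \frac{236}{232} \cdot 260 = \frac{1}{367} + \frac{236}{232} \cdot 260 = \frac{1}{367} + 236 \cdot \frac{1}{232} \cdot 260 = \frac{1}{367} + \frac{59}{58} \cdot 260 = \frac{1}{367} + \frac{7670}{29} = \frac{2814919}{10643}$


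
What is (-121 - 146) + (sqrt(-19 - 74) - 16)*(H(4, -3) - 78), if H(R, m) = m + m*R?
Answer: 1221 - 93*I*sqrt(93) ≈ 1221.0 - 896.86*I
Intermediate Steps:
H(R, m) = m + R*m
(-121 - 146) + (sqrt(-19 - 74) - 16)*(H(4, -3) - 78) = (-121 - 146) + (sqrt(-19 - 74) - 16)*(-3*(1 + 4) - 78) = -267 + (sqrt(-93) - 16)*(-3*5 - 78) = -267 + (I*sqrt(93) - 16)*(-15 - 78) = -267 + (-16 + I*sqrt(93))*(-93) = -267 + (1488 - 93*I*sqrt(93)) = 1221 - 93*I*sqrt(93)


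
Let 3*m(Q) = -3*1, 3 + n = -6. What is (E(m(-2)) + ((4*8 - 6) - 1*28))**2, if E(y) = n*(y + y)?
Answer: 256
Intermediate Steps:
n = -9 (n = -3 - 6 = -9)
m(Q) = -1 (m(Q) = (-3*1)/3 = (1/3)*(-3) = -1)
E(y) = -18*y (E(y) = -9*(y + y) = -18*y)
(E(m(-2)) + ((4*8 - 6) - 1*28))**2 = (-18*(-1) + ((4*8 - 6) - 1*28))**2 = (18 + ((32 - 6) - 28))**2 = (18 + (26 - 28))**2 = (18 - 2)**2 = 16**2 = 256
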